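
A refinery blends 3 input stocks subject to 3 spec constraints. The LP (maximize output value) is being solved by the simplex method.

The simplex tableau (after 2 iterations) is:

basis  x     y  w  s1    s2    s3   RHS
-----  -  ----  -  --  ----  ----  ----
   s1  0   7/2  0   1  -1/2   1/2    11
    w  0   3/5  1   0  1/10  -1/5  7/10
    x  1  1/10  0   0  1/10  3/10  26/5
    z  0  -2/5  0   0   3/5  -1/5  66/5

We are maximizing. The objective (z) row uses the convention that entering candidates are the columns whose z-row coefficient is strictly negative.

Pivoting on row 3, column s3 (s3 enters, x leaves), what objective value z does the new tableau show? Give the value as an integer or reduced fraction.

Minimum ratio for s3: (26/5)/(3/10) = 52/3.
z changes by −(z-row coeff of s3)·ratio = −(-1/5)·(52/3) = 52/15.
New z = 66/5 + (52/15) = 50/3.

50/3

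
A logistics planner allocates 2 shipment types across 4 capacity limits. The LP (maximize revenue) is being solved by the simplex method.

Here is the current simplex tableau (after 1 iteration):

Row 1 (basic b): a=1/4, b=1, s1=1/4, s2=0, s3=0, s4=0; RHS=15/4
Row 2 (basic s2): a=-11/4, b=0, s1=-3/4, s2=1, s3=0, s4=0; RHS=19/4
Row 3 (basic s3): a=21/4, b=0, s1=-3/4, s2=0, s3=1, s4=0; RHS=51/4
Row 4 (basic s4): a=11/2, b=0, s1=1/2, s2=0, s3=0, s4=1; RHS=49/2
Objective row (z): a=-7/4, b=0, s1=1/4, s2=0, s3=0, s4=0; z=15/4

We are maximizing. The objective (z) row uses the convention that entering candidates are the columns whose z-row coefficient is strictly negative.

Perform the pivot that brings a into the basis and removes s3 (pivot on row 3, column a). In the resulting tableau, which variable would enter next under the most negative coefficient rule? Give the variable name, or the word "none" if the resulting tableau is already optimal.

none

Pivot element 21/4. New z-row = old z-row − (-7/4)·(row 3/(21/4)).
Updated z-row coefficients: a: 0, b: 0, s1: 0, s2: 0, s3: 1/3, s4: 0.
No coefficient is strictly negative; the tableau after this pivot is optimal.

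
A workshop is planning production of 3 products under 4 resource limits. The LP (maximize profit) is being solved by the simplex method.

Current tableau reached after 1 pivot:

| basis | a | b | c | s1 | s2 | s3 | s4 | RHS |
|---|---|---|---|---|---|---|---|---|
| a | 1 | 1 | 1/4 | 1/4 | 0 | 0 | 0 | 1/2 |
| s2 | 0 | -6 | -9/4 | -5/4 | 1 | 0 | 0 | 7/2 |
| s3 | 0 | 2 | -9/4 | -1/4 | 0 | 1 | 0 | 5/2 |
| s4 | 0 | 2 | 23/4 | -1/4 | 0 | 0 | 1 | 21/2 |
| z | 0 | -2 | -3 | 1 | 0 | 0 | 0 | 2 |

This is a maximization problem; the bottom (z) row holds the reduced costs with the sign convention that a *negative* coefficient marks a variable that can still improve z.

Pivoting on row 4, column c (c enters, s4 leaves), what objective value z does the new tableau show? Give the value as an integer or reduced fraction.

Minimum ratio for c: (21/2)/(23/4) = 42/23.
z changes by −(z-row coeff of c)·ratio = −(-3)·(42/23) = 126/23.
New z = 2 + (126/23) = 172/23.

172/23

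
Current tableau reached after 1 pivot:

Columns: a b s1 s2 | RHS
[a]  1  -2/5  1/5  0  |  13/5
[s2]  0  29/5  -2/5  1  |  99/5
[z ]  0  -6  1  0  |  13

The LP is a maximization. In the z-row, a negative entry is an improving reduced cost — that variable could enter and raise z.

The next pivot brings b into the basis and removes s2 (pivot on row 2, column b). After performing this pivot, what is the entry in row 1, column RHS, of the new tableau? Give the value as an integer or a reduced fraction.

115/29

Pivot element is row 2, column b: 29/5.
Normalize row 2: new (row 2, RHS) = (99/5)/(29/5) = 99/29.
row 1 ← row 1 − (-2/5)·(new row 2): 13/5 − (-2/5)·(99/29) = 115/29.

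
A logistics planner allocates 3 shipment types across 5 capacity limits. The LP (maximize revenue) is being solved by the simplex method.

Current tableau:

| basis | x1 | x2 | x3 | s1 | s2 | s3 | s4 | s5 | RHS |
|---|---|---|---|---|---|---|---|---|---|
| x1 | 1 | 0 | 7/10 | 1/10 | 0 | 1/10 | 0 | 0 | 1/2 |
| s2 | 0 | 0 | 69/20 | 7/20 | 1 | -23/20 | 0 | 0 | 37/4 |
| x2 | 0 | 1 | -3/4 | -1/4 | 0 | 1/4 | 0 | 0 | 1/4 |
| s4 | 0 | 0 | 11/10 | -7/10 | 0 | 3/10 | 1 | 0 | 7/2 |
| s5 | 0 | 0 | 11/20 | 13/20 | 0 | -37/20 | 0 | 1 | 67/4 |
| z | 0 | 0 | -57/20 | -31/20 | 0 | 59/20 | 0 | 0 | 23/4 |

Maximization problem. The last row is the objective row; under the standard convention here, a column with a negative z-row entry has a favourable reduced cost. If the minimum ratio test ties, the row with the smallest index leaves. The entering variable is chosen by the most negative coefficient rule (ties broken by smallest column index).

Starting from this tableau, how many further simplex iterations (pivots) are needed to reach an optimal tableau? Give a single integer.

2

pivot: x3 in, x1 out → z = 109/14
pivot: s1 in, x3 out → z = 27/2
No improving column remains; optimal.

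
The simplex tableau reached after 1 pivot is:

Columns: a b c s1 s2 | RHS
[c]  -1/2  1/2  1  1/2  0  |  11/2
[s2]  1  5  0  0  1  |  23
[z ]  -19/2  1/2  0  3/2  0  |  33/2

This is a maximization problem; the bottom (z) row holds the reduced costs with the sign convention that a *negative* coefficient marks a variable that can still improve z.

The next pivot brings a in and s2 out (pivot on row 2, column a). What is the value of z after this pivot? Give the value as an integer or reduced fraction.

235

Minimum ratio for a: 23/1 = 23.
z changes by −(z-row coeff of a)·ratio = −(-19/2)·23 = 437/2.
New z = 33/2 + (437/2) = 235.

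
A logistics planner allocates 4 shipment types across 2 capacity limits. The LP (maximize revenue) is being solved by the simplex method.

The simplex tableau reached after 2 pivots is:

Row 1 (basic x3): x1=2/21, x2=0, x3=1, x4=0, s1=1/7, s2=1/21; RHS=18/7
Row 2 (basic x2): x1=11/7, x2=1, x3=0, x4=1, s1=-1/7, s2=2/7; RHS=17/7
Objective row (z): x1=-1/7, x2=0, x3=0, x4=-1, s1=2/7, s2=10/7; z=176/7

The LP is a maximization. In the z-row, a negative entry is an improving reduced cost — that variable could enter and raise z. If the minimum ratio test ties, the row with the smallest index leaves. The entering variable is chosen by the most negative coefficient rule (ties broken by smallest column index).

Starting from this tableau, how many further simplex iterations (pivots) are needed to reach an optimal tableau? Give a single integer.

1

pivot: x4 in, x2 out → z = 193/7
No improving column remains; optimal.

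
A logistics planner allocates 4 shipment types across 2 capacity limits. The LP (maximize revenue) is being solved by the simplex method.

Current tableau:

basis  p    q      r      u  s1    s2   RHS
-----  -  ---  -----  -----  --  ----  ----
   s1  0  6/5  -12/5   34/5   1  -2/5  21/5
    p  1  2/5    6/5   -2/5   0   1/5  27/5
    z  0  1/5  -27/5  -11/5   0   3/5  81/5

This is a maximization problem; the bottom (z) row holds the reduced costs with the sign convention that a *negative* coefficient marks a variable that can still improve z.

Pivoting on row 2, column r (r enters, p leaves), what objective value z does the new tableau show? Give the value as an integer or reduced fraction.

Minimum ratio for r: (27/5)/(6/5) = 9/2.
z changes by −(z-row coeff of r)·ratio = −(-27/5)·(9/2) = 243/10.
New z = 81/5 + (243/10) = 81/2.

81/2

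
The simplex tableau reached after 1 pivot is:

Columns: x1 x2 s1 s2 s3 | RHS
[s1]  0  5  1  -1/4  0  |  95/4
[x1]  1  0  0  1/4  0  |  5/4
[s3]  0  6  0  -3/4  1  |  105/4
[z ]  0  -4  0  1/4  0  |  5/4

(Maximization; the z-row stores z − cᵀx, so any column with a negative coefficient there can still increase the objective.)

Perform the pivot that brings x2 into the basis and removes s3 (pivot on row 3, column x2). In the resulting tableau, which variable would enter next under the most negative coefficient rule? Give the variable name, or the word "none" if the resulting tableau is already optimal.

s2

Pivot element 6. New z-row = old z-row − (-4)·(row 3/6).
Updated z-row coefficients: x1: 0, x2: 0, s1: 0, s2: -1/4, s3: 2/3.
The most negative is -1/4 in column s2, so s2 would enter next.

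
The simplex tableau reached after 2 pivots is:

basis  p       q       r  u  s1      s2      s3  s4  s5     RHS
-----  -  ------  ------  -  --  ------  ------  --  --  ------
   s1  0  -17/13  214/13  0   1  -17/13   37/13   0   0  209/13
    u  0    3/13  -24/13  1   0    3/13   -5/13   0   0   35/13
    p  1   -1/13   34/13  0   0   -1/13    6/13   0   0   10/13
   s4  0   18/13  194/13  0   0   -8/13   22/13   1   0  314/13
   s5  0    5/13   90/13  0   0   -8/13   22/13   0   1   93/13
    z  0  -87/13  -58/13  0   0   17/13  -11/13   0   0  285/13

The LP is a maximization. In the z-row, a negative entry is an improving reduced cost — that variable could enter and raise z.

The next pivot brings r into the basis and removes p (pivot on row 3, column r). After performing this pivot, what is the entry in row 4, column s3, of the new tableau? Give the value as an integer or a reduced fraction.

-16/17

Pivot element is row 3, column r: 34/13.
Normalize row 3: new (row 3, s3) = (6/13)/(34/13) = 3/17.
row 4 ← row 4 − (194/13)·(new row 3): 22/13 − (194/13)·(3/17) = -16/17.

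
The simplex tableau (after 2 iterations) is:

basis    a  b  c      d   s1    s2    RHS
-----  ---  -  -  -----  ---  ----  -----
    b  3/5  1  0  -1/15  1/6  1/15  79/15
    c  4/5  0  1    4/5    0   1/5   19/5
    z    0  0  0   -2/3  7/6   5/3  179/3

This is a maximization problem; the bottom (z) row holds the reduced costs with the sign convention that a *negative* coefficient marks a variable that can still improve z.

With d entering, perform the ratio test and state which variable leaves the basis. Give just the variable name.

c

Ratios: row 1 (b): entry -1/15 ≤ 0, skip; row 2 (c): (19/5)/(4/5) = 19/4.
Minimum ratio 19/4 is in the c row, so c leaves.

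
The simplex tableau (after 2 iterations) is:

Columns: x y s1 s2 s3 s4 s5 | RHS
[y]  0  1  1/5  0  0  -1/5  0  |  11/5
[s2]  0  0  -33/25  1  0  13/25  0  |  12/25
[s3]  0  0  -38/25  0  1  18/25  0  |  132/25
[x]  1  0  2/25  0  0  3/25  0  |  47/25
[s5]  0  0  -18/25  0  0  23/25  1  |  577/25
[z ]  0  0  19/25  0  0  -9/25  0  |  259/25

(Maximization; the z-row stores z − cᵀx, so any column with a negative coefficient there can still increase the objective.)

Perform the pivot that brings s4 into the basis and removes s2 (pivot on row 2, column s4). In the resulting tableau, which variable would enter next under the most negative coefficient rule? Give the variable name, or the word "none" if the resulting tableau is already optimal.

Pivot element 13/25. New z-row = old z-row − (-9/25)·(row 2/(13/25)).
Updated z-row coefficients: x: 0, y: 0, s1: -2/13, s2: 9/13, s3: 0, s4: 0, s5: 0.
The most negative is -2/13 in column s1, so s1 would enter next.

s1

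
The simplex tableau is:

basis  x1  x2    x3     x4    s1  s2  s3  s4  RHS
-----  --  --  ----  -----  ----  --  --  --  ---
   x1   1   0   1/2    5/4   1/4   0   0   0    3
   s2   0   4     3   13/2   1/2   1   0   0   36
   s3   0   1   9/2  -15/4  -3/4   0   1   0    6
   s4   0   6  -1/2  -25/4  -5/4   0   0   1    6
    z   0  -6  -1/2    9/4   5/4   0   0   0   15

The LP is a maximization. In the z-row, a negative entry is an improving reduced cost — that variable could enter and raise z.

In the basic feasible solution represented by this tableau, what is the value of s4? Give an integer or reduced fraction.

s4 is basic (row 4); its value is the RHS of that row: 6.

6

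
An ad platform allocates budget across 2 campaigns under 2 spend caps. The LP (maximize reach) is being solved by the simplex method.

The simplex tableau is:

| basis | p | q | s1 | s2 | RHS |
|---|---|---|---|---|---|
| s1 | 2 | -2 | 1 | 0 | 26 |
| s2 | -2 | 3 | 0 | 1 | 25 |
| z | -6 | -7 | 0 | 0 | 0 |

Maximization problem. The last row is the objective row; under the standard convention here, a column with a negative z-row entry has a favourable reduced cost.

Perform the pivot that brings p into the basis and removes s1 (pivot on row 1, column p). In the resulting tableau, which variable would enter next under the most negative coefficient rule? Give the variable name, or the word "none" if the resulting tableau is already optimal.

Pivot element 2. New z-row = old z-row − (-6)·(row 1/2).
Updated z-row coefficients: p: 0, q: -13, s1: 3, s2: 0.
The most negative is -13 in column q, so q would enter next.

q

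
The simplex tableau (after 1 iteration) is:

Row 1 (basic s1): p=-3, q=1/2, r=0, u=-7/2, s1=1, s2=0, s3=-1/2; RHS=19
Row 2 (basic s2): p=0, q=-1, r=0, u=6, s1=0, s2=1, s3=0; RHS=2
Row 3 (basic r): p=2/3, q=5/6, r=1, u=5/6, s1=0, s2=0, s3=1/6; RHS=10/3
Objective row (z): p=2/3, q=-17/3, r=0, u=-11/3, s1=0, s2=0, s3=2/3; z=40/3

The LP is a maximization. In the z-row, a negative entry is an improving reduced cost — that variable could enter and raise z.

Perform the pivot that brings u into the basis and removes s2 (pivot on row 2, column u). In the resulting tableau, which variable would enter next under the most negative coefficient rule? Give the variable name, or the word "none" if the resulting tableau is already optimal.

q

Pivot element 6. New z-row = old z-row − (-11/3)·(row 2/6).
Updated z-row coefficients: p: 2/3, q: -113/18, r: 0, u: 0, s1: 0, s2: 11/18, s3: 2/3.
The most negative is -113/18 in column q, so q would enter next.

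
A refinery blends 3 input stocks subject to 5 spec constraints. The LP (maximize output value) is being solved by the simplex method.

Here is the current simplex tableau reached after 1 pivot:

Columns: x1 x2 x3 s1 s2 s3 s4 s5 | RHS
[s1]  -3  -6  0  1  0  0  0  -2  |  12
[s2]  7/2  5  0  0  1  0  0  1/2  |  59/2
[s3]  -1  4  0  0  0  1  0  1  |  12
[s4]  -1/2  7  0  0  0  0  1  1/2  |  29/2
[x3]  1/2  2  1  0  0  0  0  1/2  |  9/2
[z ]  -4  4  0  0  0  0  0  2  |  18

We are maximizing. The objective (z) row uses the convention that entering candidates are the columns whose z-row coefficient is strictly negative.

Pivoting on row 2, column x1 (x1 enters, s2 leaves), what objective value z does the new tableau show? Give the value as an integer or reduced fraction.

Minimum ratio for x1: (59/2)/(7/2) = 59/7.
z changes by −(z-row coeff of x1)·ratio = −(-4)·(59/7) = 236/7.
New z = 18 + (236/7) = 362/7.

362/7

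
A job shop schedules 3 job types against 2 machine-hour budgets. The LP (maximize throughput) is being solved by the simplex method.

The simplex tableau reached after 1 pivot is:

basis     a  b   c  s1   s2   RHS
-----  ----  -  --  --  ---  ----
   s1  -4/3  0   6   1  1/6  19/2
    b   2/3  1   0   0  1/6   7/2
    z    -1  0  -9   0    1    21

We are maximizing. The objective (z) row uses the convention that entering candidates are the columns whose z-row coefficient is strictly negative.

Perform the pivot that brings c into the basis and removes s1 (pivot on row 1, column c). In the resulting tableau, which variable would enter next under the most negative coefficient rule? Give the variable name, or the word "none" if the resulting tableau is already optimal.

Pivot element 6. New z-row = old z-row − (-9)·(row 1/6).
Updated z-row coefficients: a: -3, b: 0, c: 0, s1: 3/2, s2: 5/4.
The most negative is -3 in column a, so a would enter next.

a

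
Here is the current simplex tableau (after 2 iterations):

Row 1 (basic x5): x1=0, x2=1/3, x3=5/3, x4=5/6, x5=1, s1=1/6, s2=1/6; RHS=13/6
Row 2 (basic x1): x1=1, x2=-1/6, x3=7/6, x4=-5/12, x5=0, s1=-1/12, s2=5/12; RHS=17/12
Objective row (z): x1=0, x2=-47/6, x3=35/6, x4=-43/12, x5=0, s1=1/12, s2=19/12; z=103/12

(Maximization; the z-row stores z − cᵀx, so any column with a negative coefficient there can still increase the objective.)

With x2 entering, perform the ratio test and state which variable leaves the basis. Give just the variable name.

Ratios: row 1 (x5): (13/6)/(1/3) = 13/2; row 2 (x1): entry -1/6 ≤ 0, skip.
Minimum ratio 13/2 is in the x5 row, so x5 leaves.

x5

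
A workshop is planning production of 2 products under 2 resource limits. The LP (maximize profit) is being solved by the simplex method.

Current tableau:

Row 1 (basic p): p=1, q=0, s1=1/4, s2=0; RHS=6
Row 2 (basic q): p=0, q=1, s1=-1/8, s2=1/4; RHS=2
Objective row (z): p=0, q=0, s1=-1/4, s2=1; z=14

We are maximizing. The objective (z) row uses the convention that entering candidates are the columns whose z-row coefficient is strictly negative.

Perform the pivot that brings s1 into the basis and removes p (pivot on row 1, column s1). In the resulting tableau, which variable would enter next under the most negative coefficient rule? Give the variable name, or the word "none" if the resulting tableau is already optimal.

Pivot element 1/4. New z-row = old z-row − (-1/4)·(row 1/(1/4)).
Updated z-row coefficients: p: 1, q: 0, s1: 0, s2: 1.
No coefficient is strictly negative; the tableau after this pivot is optimal.

none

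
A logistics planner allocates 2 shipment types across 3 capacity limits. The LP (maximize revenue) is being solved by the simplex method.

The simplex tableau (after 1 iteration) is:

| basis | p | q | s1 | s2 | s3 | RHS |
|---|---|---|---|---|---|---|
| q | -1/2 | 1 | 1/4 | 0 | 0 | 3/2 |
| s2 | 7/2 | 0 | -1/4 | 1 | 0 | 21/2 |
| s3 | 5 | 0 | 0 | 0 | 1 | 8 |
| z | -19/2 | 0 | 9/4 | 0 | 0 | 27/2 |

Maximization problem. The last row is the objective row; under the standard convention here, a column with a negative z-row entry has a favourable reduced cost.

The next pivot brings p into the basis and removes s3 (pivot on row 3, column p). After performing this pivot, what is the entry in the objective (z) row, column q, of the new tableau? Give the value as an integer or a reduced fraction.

0

Pivot element is row 3, column p: 5.
Normalize row 3: new (row 3, q) = 0/5 = 0.
z-row ← z-row − (-19/2)·(new row 3): 0 − (-19/2)·0 = 0.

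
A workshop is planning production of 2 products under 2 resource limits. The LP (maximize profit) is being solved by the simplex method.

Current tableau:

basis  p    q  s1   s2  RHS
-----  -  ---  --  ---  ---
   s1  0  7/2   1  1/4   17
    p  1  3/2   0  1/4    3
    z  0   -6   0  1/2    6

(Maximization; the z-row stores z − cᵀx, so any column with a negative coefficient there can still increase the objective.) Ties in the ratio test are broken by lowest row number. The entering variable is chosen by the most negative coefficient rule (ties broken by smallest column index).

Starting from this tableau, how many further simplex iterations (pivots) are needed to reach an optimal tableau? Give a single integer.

1

pivot: q in, p out → z = 18
No improving column remains; optimal.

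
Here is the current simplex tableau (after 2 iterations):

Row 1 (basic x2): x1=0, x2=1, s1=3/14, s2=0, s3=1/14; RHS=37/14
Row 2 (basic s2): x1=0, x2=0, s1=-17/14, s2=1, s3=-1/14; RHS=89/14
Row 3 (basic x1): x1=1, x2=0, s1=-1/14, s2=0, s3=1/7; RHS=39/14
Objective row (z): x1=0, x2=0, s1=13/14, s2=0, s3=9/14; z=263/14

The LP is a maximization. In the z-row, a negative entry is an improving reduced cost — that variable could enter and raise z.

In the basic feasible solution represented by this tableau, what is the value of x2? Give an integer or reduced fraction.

37/14

x2 is basic (row 1); its value is the RHS of that row: 37/14.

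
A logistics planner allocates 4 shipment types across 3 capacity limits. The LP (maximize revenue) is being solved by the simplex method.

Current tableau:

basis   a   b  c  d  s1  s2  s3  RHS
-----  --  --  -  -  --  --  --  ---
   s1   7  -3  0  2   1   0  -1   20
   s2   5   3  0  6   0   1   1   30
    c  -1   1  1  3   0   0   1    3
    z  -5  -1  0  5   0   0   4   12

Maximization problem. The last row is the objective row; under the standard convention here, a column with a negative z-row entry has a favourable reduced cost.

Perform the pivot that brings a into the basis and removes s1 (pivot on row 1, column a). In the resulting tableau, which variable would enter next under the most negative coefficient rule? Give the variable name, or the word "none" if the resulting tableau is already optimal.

Pivot element 7. New z-row = old z-row − (-5)·(row 1/7).
Updated z-row coefficients: a: 0, b: -22/7, c: 0, d: 45/7, s1: 5/7, s2: 0, s3: 23/7.
The most negative is -22/7 in column b, so b would enter next.

b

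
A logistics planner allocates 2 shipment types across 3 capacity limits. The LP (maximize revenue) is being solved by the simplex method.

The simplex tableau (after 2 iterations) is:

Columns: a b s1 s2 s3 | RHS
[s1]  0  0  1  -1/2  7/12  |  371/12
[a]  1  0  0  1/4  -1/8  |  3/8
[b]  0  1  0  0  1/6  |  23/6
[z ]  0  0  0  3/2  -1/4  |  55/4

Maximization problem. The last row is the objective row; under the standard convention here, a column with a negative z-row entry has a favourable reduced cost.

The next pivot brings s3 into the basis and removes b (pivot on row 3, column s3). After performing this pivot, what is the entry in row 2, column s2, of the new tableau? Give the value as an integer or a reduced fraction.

1/4

Pivot element is row 3, column s3: 1/6.
Normalize row 3: new (row 3, s2) = 0/(1/6) = 0.
row 2 ← row 2 − (-1/8)·(new row 3): 1/4 − (-1/8)·0 = 1/4.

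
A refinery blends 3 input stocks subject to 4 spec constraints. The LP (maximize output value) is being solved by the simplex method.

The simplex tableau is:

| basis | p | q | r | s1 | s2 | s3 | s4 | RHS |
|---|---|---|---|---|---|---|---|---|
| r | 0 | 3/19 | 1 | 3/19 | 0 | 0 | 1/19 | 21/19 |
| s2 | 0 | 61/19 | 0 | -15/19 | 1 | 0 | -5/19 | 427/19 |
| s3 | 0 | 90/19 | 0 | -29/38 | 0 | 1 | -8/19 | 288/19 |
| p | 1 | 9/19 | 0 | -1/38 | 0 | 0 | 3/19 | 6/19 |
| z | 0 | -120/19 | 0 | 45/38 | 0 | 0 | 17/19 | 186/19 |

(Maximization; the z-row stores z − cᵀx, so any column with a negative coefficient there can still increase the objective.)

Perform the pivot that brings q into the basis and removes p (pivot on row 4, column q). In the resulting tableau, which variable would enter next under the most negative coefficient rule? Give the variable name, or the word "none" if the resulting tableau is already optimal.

none

Pivot element 9/19. New z-row = old z-row − (-120/19)·(row 4/(9/19)).
Updated z-row coefficients: p: 40/3, q: 0, r: 0, s1: 5/6, s2: 0, s3: 0, s4: 3.
No coefficient is strictly negative; the tableau after this pivot is optimal.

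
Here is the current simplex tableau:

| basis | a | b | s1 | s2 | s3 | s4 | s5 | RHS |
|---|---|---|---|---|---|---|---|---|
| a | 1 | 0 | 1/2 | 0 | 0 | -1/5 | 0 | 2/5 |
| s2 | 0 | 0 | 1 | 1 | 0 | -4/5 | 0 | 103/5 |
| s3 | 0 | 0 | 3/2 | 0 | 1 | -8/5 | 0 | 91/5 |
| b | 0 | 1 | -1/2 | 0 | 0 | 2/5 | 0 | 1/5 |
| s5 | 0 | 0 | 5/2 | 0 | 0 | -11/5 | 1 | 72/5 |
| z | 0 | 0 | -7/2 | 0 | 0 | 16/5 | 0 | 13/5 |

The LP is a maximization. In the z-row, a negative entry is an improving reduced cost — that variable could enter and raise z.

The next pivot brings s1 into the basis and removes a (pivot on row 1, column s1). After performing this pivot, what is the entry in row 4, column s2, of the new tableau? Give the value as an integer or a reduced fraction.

0

Pivot element is row 1, column s1: 1/2.
Normalize row 1: new (row 1, s2) = 0/(1/2) = 0.
row 4 ← row 4 − (-1/2)·(new row 1): 0 − (-1/2)·0 = 0.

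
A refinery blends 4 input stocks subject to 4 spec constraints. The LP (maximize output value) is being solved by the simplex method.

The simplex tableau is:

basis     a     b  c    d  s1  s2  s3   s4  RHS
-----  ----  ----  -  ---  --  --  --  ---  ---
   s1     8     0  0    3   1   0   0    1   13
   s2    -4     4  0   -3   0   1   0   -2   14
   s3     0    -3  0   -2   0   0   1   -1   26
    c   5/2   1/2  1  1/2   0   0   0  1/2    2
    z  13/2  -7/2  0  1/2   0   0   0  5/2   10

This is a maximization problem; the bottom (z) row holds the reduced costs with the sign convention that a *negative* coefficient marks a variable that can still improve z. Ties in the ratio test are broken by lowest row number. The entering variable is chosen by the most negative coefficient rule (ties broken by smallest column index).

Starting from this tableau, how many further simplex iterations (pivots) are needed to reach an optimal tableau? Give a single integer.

pivot: b in, s2 out → z = 89/4
pivot: d in, c out → z = 160/7
No improving column remains; optimal.

2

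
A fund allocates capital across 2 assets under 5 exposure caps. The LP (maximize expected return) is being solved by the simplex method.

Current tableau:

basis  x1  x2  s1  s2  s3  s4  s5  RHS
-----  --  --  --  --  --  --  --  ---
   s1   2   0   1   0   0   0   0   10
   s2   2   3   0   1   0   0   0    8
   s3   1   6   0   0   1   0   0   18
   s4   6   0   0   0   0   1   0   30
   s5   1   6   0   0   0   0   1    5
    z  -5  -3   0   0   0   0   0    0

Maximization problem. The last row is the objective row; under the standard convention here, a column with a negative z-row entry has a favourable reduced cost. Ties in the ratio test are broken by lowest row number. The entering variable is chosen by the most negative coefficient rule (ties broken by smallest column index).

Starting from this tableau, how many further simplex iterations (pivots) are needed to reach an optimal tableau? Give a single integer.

pivot: x1 in, s2 out → z = 20
No improving column remains; optimal.

1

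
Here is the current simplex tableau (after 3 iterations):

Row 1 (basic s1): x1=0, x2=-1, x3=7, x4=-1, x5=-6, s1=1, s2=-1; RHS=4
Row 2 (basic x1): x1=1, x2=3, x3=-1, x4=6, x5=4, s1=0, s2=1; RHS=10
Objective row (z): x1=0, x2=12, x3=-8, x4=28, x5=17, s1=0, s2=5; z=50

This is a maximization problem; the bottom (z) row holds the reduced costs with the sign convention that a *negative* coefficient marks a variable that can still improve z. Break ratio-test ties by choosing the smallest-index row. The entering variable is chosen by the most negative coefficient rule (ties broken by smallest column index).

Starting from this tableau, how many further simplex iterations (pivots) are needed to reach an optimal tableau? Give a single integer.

pivot: x3 in, s1 out → z = 382/7
No improving column remains; optimal.

1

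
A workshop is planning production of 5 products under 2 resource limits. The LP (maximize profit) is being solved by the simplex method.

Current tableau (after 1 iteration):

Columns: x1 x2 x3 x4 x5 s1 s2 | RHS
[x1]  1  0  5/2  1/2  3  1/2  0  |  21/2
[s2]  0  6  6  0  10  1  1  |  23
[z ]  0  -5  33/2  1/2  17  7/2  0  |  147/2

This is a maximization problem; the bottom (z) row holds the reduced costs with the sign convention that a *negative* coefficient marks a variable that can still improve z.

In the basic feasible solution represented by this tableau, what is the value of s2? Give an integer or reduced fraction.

23

s2 is basic (row 2); its value is the RHS of that row: 23.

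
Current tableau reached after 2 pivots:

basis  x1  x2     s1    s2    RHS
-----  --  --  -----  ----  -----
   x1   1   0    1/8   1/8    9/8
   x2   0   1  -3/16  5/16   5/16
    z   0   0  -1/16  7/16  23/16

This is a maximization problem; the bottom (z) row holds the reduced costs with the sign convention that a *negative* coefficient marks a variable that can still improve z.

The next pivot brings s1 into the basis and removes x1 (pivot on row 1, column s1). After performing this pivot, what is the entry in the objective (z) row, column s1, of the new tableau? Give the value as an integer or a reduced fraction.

0

Pivot element is row 1, column s1: 1/8.
Normalize row 1: new (row 1, s1) = (1/8)/(1/8) = 1.
z-row ← z-row − (-1/16)·(new row 1): -1/16 − (-1/16)·1 = 0.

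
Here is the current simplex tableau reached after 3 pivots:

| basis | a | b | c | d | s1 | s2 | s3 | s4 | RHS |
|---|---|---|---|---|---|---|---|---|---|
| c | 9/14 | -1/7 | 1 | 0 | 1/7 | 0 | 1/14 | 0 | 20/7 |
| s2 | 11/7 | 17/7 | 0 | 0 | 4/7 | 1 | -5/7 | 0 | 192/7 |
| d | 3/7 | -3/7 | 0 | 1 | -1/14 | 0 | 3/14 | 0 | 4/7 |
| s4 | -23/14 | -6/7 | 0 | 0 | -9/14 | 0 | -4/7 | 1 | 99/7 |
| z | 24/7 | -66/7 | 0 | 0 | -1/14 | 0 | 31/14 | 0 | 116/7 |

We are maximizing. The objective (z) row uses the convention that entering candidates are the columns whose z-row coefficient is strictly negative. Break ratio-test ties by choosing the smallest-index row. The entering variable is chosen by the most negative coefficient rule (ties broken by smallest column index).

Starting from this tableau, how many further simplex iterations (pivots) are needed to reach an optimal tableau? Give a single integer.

pivot: b in, s2 out → z = 2092/17
pivot: s3 in, d out → z = 472/3
No improving column remains; optimal.

2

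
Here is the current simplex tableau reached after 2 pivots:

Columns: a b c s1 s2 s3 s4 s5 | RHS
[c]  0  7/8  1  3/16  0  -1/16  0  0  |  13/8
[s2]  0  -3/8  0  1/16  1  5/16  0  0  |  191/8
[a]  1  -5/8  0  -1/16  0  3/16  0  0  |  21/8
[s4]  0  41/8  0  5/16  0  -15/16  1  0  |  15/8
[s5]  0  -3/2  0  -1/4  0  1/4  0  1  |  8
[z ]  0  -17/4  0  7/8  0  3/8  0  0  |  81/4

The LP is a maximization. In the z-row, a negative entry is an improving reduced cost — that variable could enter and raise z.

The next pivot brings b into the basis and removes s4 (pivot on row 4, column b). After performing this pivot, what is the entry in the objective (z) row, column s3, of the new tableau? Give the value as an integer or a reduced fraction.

Pivot element is row 4, column b: 41/8.
Normalize row 4: new (row 4, s3) = (-15/16)/(41/8) = -15/82.
z-row ← z-row − (-17/4)·(new row 4): 3/8 − (-17/4)·(-15/82) = -33/82.

-33/82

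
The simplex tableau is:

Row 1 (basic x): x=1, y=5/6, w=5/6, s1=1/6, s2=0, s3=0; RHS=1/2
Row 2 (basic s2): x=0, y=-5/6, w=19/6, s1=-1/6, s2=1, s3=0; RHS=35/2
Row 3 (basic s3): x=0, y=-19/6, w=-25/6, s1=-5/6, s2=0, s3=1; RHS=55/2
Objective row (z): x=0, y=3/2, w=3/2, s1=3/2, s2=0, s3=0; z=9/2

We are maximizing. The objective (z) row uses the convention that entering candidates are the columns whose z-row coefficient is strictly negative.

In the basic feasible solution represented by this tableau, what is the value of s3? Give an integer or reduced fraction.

s3 is basic (row 3); its value is the RHS of that row: 55/2.

55/2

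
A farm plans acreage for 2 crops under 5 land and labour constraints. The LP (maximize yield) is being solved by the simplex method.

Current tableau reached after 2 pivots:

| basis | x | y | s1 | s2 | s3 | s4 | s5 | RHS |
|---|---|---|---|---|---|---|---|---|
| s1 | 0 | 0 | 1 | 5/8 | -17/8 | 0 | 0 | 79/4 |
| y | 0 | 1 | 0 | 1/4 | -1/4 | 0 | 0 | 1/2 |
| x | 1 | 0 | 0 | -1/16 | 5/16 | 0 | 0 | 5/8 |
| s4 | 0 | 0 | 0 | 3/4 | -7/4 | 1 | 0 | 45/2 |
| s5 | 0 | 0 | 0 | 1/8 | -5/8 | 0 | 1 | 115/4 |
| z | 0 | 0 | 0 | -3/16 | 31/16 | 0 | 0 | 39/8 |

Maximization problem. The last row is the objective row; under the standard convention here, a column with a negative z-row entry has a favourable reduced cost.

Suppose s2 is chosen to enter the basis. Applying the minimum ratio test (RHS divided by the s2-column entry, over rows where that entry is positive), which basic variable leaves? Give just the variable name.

Ratios: row 1 (s1): (79/4)/(5/8) = 158/5; row 2 (y): (1/2)/(1/4) = 2; row 3 (x): entry -1/16 ≤ 0, skip; row 4 (s4): (45/2)/(3/4) = 30; row 5 (s5): (115/4)/(1/8) = 230.
Minimum ratio 2 is in the y row, so y leaves.

y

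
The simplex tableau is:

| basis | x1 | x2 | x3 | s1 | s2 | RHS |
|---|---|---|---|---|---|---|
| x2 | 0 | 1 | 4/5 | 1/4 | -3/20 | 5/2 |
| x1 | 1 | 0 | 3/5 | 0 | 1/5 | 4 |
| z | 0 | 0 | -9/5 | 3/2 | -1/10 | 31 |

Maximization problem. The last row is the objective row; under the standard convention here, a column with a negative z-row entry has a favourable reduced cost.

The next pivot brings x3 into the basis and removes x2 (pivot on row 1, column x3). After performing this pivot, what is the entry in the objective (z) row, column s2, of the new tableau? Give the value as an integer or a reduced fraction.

-7/16

Pivot element is row 1, column x3: 4/5.
Normalize row 1: new (row 1, s2) = (-3/20)/(4/5) = -3/16.
z-row ← z-row − (-9/5)·(new row 1): -1/10 − (-9/5)·(-3/16) = -7/16.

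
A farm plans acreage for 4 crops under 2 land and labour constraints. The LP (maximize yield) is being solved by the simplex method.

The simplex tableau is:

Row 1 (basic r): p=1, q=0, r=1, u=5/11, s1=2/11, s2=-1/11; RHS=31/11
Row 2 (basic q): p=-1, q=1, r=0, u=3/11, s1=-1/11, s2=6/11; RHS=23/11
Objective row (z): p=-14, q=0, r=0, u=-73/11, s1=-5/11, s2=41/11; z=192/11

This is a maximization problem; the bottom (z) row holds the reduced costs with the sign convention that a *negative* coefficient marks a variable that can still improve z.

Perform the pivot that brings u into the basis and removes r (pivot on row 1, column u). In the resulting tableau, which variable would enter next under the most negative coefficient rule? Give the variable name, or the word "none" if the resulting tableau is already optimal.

Pivot element 5/11. New z-row = old z-row − (-73/11)·(row 1/(5/11)).
Updated z-row coefficients: p: 3/5, q: 0, r: 73/5, u: 0, s1: 11/5, s2: 12/5.
No coefficient is strictly negative; the tableau after this pivot is optimal.

none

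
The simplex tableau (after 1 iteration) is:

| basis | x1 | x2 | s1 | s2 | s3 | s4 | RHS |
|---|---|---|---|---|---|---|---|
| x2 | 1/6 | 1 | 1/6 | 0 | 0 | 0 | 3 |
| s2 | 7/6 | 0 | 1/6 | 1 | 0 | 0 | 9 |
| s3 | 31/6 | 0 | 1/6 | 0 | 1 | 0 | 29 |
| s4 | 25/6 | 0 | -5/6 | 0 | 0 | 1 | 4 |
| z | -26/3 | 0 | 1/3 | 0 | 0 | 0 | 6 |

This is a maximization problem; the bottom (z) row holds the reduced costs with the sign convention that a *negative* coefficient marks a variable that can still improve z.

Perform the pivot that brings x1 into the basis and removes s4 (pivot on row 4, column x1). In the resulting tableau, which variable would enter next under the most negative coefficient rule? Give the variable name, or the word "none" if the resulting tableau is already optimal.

s1

Pivot element 25/6. New z-row = old z-row − (-26/3)·(row 4/(25/6)).
Updated z-row coefficients: x1: 0, x2: 0, s1: -7/5, s2: 0, s3: 0, s4: 52/25.
The most negative is -7/5 in column s1, so s1 would enter next.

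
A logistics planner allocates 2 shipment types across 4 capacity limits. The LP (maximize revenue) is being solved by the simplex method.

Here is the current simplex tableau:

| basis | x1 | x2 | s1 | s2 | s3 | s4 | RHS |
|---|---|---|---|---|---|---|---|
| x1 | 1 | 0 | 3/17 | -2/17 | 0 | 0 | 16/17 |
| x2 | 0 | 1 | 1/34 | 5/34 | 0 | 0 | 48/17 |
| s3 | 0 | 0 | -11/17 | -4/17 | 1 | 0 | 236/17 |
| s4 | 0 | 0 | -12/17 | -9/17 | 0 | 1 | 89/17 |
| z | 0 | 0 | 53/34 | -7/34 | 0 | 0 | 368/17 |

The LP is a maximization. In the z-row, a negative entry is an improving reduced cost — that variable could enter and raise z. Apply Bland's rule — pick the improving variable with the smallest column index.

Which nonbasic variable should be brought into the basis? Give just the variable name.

s2

Objective-row coefficients: x1: 0, x2: 0, s1: 53/34, s2: -7/34, s3: 0, s4: 0.
Improving columns: s2. Bland's rule picks the smallest column index → s2.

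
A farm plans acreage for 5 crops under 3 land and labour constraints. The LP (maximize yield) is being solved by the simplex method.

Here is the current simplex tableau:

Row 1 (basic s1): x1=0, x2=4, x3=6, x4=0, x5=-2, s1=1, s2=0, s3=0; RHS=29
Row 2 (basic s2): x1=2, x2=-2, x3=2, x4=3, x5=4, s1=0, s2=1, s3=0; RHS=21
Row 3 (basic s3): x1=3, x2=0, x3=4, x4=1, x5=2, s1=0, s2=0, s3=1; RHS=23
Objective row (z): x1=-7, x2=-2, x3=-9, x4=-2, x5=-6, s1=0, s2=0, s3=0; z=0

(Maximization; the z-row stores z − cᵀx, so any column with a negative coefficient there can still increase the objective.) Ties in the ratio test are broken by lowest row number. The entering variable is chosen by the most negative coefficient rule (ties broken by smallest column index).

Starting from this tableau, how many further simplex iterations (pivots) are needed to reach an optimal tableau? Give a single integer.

3

pivot: x3 in, s1 out → z = 87/2
pivot: x5 in, s3 out → z = 267/5
pivot: x2 in, x3 out → z = 95
No improving column remains; optimal.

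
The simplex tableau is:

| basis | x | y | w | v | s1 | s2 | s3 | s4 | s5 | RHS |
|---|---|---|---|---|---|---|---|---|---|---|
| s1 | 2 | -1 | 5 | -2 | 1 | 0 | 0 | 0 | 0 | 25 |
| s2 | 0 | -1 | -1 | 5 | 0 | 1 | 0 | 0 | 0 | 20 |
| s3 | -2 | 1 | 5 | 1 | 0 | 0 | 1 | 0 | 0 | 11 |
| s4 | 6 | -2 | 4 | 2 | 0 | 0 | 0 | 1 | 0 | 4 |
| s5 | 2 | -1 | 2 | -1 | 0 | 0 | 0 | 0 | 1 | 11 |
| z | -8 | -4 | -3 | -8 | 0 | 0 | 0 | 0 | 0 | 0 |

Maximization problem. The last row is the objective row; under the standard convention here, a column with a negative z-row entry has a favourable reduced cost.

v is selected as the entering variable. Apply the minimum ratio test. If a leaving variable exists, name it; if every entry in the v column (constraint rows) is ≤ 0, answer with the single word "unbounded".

Ratios: row 1 (s1): entry -2 ≤ 0, skip; row 2 (s2): 20/5 = 4; row 3 (s3): 11/1 = 11; row 4 (s4): 4/2 = 2; row 5 (s5): entry -1 ≤ 0, skip.
Minimum ratio is in the s4 row, so s4 leaves.

s4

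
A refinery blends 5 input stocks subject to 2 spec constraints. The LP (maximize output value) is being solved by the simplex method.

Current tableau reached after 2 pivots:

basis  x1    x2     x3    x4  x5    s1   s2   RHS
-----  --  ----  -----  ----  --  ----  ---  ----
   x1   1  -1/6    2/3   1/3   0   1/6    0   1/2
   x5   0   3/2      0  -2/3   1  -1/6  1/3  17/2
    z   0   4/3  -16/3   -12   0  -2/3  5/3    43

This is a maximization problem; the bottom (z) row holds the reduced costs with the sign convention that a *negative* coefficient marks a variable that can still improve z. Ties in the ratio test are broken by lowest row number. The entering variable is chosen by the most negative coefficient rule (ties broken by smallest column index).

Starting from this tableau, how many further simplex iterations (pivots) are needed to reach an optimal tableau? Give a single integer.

pivot: x4 in, x1 out → z = 61
pivot: x2 in, x5 out → z = 99
No improving column remains; optimal.

2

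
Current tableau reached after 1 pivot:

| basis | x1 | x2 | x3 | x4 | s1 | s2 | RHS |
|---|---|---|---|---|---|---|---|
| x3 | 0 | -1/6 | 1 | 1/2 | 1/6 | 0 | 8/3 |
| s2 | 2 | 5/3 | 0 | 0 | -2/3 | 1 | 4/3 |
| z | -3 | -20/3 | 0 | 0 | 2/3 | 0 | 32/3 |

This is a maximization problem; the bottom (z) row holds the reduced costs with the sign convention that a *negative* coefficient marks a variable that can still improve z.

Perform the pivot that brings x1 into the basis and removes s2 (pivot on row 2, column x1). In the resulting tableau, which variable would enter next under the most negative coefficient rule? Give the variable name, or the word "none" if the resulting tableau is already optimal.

x2

Pivot element 2. New z-row = old z-row − (-3)·(row 2/2).
Updated z-row coefficients: x1: 0, x2: -25/6, x3: 0, x4: 0, s1: -1/3, s2: 3/2.
The most negative is -25/6 in column x2, so x2 would enter next.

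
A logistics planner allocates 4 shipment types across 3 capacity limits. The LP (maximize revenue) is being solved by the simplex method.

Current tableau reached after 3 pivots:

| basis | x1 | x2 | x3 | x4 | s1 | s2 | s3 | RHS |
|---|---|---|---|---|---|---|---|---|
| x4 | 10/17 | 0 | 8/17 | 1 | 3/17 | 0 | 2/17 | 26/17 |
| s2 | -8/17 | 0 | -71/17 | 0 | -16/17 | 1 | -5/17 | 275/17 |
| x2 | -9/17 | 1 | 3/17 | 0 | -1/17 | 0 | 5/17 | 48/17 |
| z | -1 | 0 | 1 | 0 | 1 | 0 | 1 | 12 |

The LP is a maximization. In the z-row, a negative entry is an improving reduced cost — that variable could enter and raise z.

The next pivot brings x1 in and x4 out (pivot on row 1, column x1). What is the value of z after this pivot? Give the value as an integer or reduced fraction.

Minimum ratio for x1: (26/17)/(10/17) = 13/5.
z changes by −(z-row coeff of x1)·ratio = −(-1)·(13/5) = 13/5.
New z = 12 + (13/5) = 73/5.

73/5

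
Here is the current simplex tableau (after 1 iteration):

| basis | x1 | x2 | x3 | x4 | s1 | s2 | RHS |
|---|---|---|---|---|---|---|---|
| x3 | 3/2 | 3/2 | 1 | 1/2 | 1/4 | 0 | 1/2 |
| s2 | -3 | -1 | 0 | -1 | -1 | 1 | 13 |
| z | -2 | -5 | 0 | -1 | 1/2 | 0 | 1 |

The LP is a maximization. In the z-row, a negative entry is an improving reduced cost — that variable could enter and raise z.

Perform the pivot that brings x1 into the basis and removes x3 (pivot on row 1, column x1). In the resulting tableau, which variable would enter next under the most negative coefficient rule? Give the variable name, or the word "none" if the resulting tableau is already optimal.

Pivot element 3/2. New z-row = old z-row − (-2)·(row 1/(3/2)).
Updated z-row coefficients: x1: 0, x2: -3, x3: 4/3, x4: -1/3, s1: 5/6, s2: 0.
The most negative is -3 in column x2, so x2 would enter next.

x2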